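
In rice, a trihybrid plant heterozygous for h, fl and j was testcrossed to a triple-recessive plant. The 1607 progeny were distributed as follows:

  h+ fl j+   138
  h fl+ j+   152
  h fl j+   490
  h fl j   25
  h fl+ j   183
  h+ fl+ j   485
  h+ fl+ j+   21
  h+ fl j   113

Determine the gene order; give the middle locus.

The two most frequent reciprocal classes, h fl j+ and h+ fl+ j, are the parental types, so the F1 was h fl j+ / h+ fl+ j.
The two rarest classes, h fl j and h+ fl+ j+, are the double crossovers. Comparing them with the parentals, only the j allele has switched, so j is the middle locus and the order is fl – j – h.

j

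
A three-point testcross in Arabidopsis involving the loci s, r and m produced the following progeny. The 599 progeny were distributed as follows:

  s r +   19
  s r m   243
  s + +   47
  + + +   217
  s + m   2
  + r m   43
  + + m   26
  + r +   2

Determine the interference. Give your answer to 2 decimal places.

0.48

The two most frequent reciprocal classes, + + + and s r m, are the parental types, so the F1 was + + + / s r m.
The two rarest classes, + r + and s + m, are the double crossovers. Comparing them with the parentals, only the r allele has switched, so r is the middle locus and the order is m – r – s.
m–r: (45 + 4)/599 = 0.0818; r–s: (90 + 4)/599 = 0.1569.
Expected DCO frequency = 0.0818 × 0.1569 ≈ 0.01283; observed = 4/599 ≈ 0.00668.
Coefficient of coincidence = 0.00668/0.01283 ≈ 0.52; interference = 1 − 0.52 = 0.48.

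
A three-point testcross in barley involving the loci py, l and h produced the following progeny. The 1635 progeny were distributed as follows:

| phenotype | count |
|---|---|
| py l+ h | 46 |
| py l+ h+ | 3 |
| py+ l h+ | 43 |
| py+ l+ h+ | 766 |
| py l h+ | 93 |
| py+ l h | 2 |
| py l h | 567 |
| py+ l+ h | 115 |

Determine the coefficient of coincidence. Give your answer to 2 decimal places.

The two most frequent reciprocal classes, py+ l+ h+ and py l h, are the parental types, so the F1 was py+ l+ h+ / py l h.
The two rarest classes, py l+ h+ and py+ l h, are the double crossovers. Comparing them with the parentals, only the py allele has switched, so py is the middle locus and the order is h – py – l.
h–py: (208 + 5)/1635 = 0.1303; py–l: (89 + 5)/1635 = 0.0575.
Expected DCO frequency = 0.1303 × 0.0575 ≈ 0.00749; observed = 5/1635 ≈ 0.00306.
Coefficient of coincidence = 0.00306/0.00749 ≈ 0.41.

0.41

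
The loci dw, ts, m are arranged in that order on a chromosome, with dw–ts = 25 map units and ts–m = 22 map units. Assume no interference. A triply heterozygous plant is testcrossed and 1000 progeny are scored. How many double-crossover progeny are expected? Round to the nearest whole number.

55

Map distances give recombination frequencies of 0.250 and 0.220 for the two intervals.
With no interference, expected double-crossover frequency = 0.250 × 0.220 = 0.05500.
Expected number = 0.05500 × 1000 = 55.00 ≈ 55.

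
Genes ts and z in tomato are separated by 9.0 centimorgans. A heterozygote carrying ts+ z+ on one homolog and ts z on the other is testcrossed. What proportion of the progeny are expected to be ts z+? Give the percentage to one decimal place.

4.5%

A map distance of 9.0 centimorgans corresponds to a recombination frequency of 0.090.
The F1 is ts+ z+ / ts z, so ts z+ is a recombinant gamete class with expected frequency r/2 = 0.090/2 = 0.0450.
That is 0.0450 = 4.5% of the progeny.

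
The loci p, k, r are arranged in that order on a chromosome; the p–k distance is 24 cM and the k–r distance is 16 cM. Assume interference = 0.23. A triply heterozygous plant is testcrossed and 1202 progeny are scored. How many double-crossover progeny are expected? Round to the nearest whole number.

Map distances give recombination frequencies of 0.240 and 0.160 for the two intervals.
With interference 0.23 (so coincidence = 0.77), expected double-crossover frequency = 0.240 × 0.160 × 0.77 = 0.02957.
Expected number = 0.02957 × 1202 = 35.54 ≈ 36.

36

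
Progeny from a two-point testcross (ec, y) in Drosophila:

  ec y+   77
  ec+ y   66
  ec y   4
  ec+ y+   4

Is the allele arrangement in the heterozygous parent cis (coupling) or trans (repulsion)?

The two most frequent classes are ec+ y (66) and ec y+ (77); these are the parental (non-recombinant) types.
So the F1 carried ec+ y on one chromosome and ec y+ on the other — the recessive alleles are on opposite chromosomes (trans / repulsion).

trans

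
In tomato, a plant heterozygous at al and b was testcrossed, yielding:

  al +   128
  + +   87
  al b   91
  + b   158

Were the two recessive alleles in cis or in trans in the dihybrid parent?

trans

The two most frequent classes are + b (158) and al + (128); these are the parental (non-recombinant) types.
So the F1 carried + b on one chromosome and al + on the other — the recessive alleles are on opposite chromosomes (trans / repulsion).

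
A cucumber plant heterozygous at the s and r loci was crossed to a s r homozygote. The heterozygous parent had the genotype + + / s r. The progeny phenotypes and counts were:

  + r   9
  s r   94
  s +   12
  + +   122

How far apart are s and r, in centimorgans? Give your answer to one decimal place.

The recombinant classes are + r and s +: 9 + 12 = 21.
Recombination frequency = 21/237 = 0.0886 ≈ 8.9%, i.e. 8.9 centimorgans.

8.9 centimorgans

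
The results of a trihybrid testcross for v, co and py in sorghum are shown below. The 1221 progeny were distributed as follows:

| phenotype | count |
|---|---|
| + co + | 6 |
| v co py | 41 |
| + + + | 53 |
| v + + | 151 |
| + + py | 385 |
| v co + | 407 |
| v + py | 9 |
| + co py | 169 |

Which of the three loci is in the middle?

The two most frequent reciprocal classes, v co + and + + py, are the parental types, so the F1 was v co + / + + py.
The two rarest classes, + co + and v + py, are the double crossovers. Comparing them with the parentals, only the v allele has switched, so v is the middle locus and the order is co – v – py.

v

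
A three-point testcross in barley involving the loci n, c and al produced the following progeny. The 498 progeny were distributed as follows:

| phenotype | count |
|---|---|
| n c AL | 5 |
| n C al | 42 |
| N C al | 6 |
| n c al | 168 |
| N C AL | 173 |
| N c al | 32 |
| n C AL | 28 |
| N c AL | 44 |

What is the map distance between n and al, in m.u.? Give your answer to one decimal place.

The two most frequent reciprocal classes, N C AL and n c al, are the parental types, so the F1 was N C AL / n c al.
The two rarest classes, N C al and n c AL, are the double crossovers. Comparing them with the parentals, only the al allele has switched, so al is the middle locus and the order is c – al – n.
Crossovers in the al–n interval produce the single-crossover classes n C AL and N c al (28 + 32 = 60) plus the double crossovers (11).
RF(al–n) = (60 + 11) / 498 = 71/498 = 0.1426 → 14.3 m.u.

14.3 m.u.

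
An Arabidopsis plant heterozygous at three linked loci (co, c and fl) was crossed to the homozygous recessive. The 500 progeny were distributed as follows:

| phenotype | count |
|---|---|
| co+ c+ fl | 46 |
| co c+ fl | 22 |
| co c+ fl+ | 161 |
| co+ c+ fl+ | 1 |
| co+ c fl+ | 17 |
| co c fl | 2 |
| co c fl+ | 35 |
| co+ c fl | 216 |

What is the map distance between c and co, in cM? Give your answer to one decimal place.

The two most frequent reciprocal classes, co c+ fl+ and co+ c fl, are the parental types, so the F1 was co c+ fl+ / co+ c fl.
The two rarest classes, co+ c+ fl+ and co c fl, are the double crossovers. Comparing them with the parentals, only the co allele has switched, so co is the middle locus and the order is fl – co – c.
Crossovers in the co–c interval produce the single-crossover classes co c fl+ and co+ c+ fl (35 + 46 = 81) plus the double crossovers (3).
RF(co–c) = (81 + 3) / 500 = 84/500 = 0.1680 → 16.8 cM.

16.8 cM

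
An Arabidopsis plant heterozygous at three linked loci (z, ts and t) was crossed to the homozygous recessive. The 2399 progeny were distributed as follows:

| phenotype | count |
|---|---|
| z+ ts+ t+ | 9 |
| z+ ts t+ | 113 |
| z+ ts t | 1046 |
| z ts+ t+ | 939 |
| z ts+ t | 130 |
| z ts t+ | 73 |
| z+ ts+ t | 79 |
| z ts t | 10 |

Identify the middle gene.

z

The two most frequent reciprocal classes, z+ ts t and z ts+ t+, are the parental types, so the F1 was z+ ts t / z ts+ t+.
The two rarest classes, z ts t and z+ ts+ t+, are the double crossovers. Comparing them with the parentals, only the z allele has switched, so z is the middle locus and the order is ts – z – t.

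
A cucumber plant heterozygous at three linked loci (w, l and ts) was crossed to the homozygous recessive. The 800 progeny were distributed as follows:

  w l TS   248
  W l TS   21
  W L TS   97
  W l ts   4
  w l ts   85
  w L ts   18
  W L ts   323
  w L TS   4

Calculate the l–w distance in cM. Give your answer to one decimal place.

5.9 cM

The two most frequent reciprocal classes, w l TS and W L ts, are the parental types, so the F1 was w l TS / W L ts.
The two rarest classes, w L TS and W l ts, are the double crossovers. Comparing them with the parentals, only the l allele has switched, so l is the middle locus and the order is w – l – ts.
Crossovers in the w–l interval produce the single-crossover classes W l TS and w L ts (21 + 18 = 39) plus the double crossovers (8).
RF(w–l) = (39 + 8) / 800 = 47/800 = 0.0587 → 5.9 cM.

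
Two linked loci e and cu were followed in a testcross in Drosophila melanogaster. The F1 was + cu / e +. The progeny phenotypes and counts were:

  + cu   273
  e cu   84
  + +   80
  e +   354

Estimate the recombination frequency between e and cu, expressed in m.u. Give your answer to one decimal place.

The recombinant classes are + + and e cu: 80 + 84 = 164.
Recombination frequency = 164/791 = 0.2073 ≈ 20.7%, i.e. 20.7 m.u.

20.7 m.u.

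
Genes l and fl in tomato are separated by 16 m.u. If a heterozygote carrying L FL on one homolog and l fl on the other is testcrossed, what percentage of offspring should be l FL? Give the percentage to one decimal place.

8.0%

A map distance of 16 m.u. corresponds to a recombination frequency of 0.160.
The F1 is L FL / l fl, so l FL is a recombinant gamete class with expected frequency r/2 = 0.160/2 = 0.0800.
That is 0.0800 = 8.0% of the progeny.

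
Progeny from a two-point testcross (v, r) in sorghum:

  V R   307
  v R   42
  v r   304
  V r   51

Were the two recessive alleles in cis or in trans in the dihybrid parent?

cis

The two most frequent classes are V R (307) and v r (304); these are the parental (non-recombinant) types.
So the F1 carried V R on one chromosome and v r on the other — the recessive alleles are on the same chromosome (cis / coupling).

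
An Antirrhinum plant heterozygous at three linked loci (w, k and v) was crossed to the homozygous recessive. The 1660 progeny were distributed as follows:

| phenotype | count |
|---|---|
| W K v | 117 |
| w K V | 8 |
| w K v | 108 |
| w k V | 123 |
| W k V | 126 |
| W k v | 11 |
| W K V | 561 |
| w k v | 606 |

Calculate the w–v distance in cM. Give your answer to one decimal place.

15.6 cM

The two most frequent reciprocal classes, w k v and W K V, are the parental types, so the F1 was w k v / W K V.
The two rarest classes, W k v and w K V, are the double crossovers. Comparing them with the parentals, only the w allele has switched, so w is the middle locus and the order is v – w – k.
Crossovers in the v–w interval produce the single-crossover classes w k V and W K v (123 + 117 = 240) plus the double crossovers (19).
RF(v–w) = (240 + 19) / 1660 = 259/1660 = 0.1560 → 15.6 cM.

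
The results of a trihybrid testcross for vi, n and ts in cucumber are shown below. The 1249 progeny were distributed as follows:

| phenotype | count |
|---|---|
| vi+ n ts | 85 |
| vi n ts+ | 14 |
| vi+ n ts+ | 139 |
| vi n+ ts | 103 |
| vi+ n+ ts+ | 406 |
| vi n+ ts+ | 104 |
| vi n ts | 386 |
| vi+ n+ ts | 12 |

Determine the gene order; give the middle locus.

ts

The two most frequent reciprocal classes, vi+ n+ ts+ and vi n ts, are the parental types, so the F1 was vi+ n+ ts+ / vi n ts.
The two rarest classes, vi+ n+ ts and vi n ts+, are the double crossovers. Comparing them with the parentals, only the ts allele has switched, so ts is the middle locus and the order is n – ts – vi.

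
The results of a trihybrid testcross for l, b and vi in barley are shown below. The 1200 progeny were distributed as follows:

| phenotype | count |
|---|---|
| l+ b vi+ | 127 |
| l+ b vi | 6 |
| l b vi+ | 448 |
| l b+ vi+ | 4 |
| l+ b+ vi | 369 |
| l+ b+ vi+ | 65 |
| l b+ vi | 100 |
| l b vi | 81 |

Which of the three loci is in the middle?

The two most frequent reciprocal classes, l+ b+ vi and l b vi+, are the parental types, so the F1 was l+ b+ vi / l b vi+.
The two rarest classes, l+ b vi and l b+ vi+, are the double crossovers. Comparing them with the parentals, only the b allele has switched, so b is the middle locus and the order is vi – b – l.

b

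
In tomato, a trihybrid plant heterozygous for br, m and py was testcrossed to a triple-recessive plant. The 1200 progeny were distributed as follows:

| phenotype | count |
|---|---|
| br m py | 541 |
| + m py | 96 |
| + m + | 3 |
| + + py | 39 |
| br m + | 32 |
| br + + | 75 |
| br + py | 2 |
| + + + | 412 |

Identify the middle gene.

m

The two most frequent reciprocal classes, + + + and br m py, are the parental types, so the F1 was + + + / br m py.
The two rarest classes, + m + and br + py, are the double crossovers. Comparing them with the parentals, only the m allele has switched, so m is the middle locus and the order is br – m – py.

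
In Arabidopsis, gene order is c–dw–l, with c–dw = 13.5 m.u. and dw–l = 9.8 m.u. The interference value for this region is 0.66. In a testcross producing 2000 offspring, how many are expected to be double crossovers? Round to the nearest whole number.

Map distances give recombination frequencies of 0.135 and 0.098 for the two intervals.
With interference 0.66 (so coincidence = 0.34), expected double-crossover frequency = 0.135 × 0.098 × 0.34 = 0.00450.
Expected number = 0.00450 × 2000 = 9.00 ≈ 9.

9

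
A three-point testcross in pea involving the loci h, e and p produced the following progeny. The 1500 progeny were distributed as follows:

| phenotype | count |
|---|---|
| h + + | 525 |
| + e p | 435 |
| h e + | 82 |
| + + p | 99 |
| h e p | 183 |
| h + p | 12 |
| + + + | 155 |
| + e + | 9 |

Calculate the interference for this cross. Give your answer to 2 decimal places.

The two most frequent reciprocal classes, h + + and + e p, are the parental types, so the F1 was h + + / + e p.
The two rarest classes, h + p and + e +, are the double crossovers. Comparing them with the parentals, only the p allele has switched, so p is the middle locus and the order is e – p – h.
e–p: (181 + 21)/1500 = 0.1347; p–h: (338 + 21)/1500 = 0.2393.
Expected DCO frequency = 0.1347 × 0.2393 ≈ 0.03223; observed = 21/1500 ≈ 0.01400.
Coefficient of coincidence = 0.01400/0.03223 ≈ 0.43; interference = 1 − 0.43 = 0.57.

0.57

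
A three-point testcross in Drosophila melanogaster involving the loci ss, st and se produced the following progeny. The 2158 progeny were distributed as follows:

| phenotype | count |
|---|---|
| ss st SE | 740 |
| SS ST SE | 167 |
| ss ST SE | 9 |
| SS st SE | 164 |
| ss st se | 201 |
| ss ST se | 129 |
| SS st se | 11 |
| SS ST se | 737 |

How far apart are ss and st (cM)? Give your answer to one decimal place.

The two most frequent reciprocal classes, SS ST se and ss st SE, are the parental types, so the F1 was SS ST se / ss st SE.
The two rarest classes, SS st se and ss ST SE, are the double crossovers. Comparing them with the parentals, only the st allele has switched, so st is the middle locus and the order is ss – st – se.
Crossovers in the ss–st interval produce the single-crossover classes ss ST se and SS st SE (129 + 164 = 293) plus the double crossovers (20).
RF(ss–st) = (293 + 20) / 2158 = 313/2158 = 0.1450 → 14.5 cM.

14.5 cM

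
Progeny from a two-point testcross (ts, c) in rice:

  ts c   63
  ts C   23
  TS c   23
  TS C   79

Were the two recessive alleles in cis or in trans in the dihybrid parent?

cis

The two most frequent classes are TS C (79) and ts c (63); these are the parental (non-recombinant) types.
So the F1 carried TS C on one chromosome and ts c on the other — the recessive alleles are on the same chromosome (cis / coupling).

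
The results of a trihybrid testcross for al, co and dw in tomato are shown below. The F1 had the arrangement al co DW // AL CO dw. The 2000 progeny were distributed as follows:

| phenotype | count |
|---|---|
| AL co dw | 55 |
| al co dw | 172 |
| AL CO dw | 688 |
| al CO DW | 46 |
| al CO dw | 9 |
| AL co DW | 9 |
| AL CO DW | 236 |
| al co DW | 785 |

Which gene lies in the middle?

The two rarest classes, AL co DW and al CO dw, are the double crossovers. Comparing them with the parentals, only the al allele has switched, so al is the middle locus and the order is dw – al – co.

al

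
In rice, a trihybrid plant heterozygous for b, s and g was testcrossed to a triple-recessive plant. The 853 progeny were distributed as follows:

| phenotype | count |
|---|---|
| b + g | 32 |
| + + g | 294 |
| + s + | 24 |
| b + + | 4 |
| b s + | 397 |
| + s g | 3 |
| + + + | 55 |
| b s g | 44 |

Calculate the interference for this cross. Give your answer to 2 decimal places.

0.11

The two most frequent reciprocal classes, b s + and + + g, are the parental types, so the F1 was b s + / + + g.
The two rarest classes, b + + and + s g, are the double crossovers. Comparing them with the parentals, only the s allele has switched, so s is the middle locus and the order is b – s – g.
b–s: (56 + 7)/853 = 0.0739; s–g: (99 + 7)/853 = 0.1243.
Expected DCO frequency = 0.0739 × 0.1243 ≈ 0.00919; observed = 7/853 ≈ 0.00821.
Coefficient of coincidence = 0.00821/0.00919 ≈ 0.89; interference = 1 − 0.89 = 0.11.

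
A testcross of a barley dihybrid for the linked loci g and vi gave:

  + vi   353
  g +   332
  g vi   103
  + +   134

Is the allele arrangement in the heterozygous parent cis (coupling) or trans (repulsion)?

trans

The two most frequent classes are + vi (353) and g + (332); these are the parental (non-recombinant) types.
So the F1 carried + vi on one chromosome and g + on the other — the recessive alleles are on opposite chromosomes (trans / repulsion).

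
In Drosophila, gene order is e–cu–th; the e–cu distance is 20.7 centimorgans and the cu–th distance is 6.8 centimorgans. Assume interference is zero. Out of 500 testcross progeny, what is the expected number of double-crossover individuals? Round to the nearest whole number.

Map distances give recombination frequencies of 0.207 and 0.068 for the two intervals.
With no interference, expected double-crossover frequency = 0.207 × 0.068 = 0.01408.
Expected number = 0.01408 × 500 = 7.04 ≈ 7.

7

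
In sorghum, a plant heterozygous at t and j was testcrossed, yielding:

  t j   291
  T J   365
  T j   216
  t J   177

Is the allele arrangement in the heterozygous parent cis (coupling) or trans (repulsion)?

cis

The two most frequent classes are T J (365) and t j (291); these are the parental (non-recombinant) types.
So the F1 carried T J on one chromosome and t j on the other — the recessive alleles are on the same chromosome (cis / coupling).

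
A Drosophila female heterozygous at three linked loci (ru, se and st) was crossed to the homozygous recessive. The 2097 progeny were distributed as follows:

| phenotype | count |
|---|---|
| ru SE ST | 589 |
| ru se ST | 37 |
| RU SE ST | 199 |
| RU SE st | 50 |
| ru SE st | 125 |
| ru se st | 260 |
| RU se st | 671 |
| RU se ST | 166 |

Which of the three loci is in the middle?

The two most frequent reciprocal classes, RU se st and ru SE ST, are the parental types, so the F1 was RU se st / ru SE ST.
The two rarest classes, RU SE st and ru se ST, are the double crossovers. Comparing them with the parentals, only the se allele has switched, so se is the middle locus and the order is ru – se – st.

se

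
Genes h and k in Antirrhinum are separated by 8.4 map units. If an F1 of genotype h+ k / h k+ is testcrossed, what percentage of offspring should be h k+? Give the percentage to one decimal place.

A map distance of 8.4 map units corresponds to a recombination frequency of 0.084.
The F1 is h+ k / h k+, so h k+ is a parental gamete class with expected frequency (1 − r)/2 = 0.916/2 = 0.4580.
That is 0.4580 = 45.8% of the progeny.

45.8%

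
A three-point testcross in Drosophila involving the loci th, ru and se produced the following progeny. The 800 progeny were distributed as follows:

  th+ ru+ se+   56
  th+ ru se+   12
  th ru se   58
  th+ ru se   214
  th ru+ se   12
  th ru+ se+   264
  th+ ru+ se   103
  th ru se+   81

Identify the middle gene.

The two most frequent reciprocal classes, th ru+ se+ and th+ ru se, are the parental types, so the F1 was th ru+ se+ / th+ ru se.
The two rarest classes, th ru+ se and th+ ru se+, are the double crossovers. Comparing them with the parentals, only the se allele has switched, so se is the middle locus and the order is ru – se – th.

se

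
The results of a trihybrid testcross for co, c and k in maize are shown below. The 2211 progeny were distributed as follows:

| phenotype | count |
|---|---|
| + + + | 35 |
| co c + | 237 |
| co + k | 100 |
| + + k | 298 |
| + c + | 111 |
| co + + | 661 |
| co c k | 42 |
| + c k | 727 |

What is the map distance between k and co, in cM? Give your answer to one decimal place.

13.0 cM

The two most frequent reciprocal classes, + c k and co + +, are the parental types, so the F1 was + c k / co + +.
The two rarest classes, co c k and + + +, are the double crossovers. Comparing them with the parentals, only the co allele has switched, so co is the middle locus and the order is c – co – k.
Crossovers in the co–k interval produce the single-crossover classes + c + and co + k (111 + 100 = 211) plus the double crossovers (77).
RF(co–k) = (211 + 77) / 2211 = 288/2211 = 0.1303 → 13.0 cM.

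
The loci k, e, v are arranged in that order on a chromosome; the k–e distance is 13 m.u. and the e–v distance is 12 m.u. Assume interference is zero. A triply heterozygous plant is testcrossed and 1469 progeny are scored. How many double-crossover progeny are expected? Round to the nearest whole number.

23

Map distances give recombination frequencies of 0.130 and 0.120 for the two intervals.
With no interference, expected double-crossover frequency = 0.130 × 0.120 = 0.01560.
Expected number = 0.01560 × 1469 = 22.92 ≈ 23.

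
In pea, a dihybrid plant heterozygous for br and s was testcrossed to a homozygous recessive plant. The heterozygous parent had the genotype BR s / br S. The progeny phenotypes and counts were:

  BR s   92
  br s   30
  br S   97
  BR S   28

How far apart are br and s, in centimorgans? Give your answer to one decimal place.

23.5 centimorgans

The recombinant classes are BR S and br s: 28 + 30 = 58.
Recombination frequency = 58/247 = 0.2348 ≈ 23.5%, i.e. 23.5 centimorgans.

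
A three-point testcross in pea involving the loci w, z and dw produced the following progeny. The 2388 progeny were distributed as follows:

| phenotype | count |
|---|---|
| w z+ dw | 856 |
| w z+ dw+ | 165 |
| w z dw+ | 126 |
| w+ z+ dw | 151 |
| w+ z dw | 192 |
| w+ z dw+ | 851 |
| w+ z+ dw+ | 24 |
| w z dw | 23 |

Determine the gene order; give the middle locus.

The two most frequent reciprocal classes, w z+ dw and w+ z dw+, are the parental types, so the F1 was w z+ dw / w+ z dw+.
The two rarest classes, w z dw and w+ z+ dw+, are the double crossovers. Comparing them with the parentals, only the z allele has switched, so z is the middle locus and the order is dw – z – w.

z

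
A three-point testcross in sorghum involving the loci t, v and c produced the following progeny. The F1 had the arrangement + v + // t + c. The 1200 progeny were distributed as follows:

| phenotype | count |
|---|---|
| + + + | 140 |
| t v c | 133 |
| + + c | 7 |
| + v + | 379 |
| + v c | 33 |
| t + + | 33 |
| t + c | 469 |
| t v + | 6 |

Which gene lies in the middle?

t

The two rarest classes, t v + and + + c, are the double crossovers. Comparing them with the parentals, only the t allele has switched, so t is the middle locus and the order is c – t – v.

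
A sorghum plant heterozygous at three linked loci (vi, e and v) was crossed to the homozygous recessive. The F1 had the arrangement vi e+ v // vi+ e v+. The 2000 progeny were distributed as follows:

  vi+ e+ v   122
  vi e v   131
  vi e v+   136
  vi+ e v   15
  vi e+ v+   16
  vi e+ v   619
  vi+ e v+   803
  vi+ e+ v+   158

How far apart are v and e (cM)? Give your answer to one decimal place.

16.0 cM

The two rarest classes, vi e+ v+ and vi+ e v, are the double crossovers. Comparing them with the parentals, only the v allele has switched, so v is the middle locus and the order is vi – v – e.
Crossovers in the v–e interval produce the single-crossover classes vi e v and vi+ e+ v+ (131 + 158 = 289) plus the double crossovers (31).
RF(v–e) = (289 + 31) / 2000 = 320/2000 = 0.1600 → 16.0 cM.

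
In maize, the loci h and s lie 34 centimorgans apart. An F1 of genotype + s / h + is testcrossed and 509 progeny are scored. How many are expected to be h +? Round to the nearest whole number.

168

A map distance of 34 centimorgans corresponds to a recombination frequency of 0.340.
The F1 is + s / h +, so h + is a parental gamete class with expected frequency (1 − r)/2 = 0.660/2 = 0.3300.
Expected number = 0.3300 × 509 = 167.97 ≈ 168.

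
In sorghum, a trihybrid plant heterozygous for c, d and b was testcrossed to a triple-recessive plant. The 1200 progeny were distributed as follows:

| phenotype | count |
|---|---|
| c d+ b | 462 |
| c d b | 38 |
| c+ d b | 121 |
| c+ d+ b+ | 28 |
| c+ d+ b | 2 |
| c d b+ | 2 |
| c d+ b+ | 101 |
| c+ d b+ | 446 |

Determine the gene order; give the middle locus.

The two most frequent reciprocal classes, c+ d b+ and c d+ b, are the parental types, so the F1 was c+ d b+ / c d+ b.
The two rarest classes, c d b+ and c+ d+ b, are the double crossovers. Comparing them with the parentals, only the c allele has switched, so c is the middle locus and the order is d – c – b.

c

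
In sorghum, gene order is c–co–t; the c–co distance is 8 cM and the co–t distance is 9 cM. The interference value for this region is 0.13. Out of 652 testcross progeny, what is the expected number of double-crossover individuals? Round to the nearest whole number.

Map distances give recombination frequencies of 0.080 and 0.090 for the two intervals.
With interference 0.13 (so coincidence = 0.87), expected double-crossover frequency = 0.080 × 0.090 × 0.87 = 0.00626.
Expected number = 0.00626 × 652 = 4.08 ≈ 4.

4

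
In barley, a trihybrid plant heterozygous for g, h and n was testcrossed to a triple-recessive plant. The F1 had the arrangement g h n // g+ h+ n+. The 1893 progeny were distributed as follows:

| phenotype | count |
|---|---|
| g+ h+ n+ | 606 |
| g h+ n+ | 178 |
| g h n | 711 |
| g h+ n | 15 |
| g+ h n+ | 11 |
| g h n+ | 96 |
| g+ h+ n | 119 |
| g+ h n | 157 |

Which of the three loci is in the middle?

The two rarest classes, g h+ n and g+ h n+, are the double crossovers. Comparing them with the parentals, only the h allele has switched, so h is the middle locus and the order is g – h – n.

h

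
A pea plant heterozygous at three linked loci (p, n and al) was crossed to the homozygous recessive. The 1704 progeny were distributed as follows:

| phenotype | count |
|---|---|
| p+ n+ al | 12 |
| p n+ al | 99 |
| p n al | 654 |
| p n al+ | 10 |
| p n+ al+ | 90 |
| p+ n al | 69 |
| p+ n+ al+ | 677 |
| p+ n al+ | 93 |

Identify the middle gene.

The two most frequent reciprocal classes, p n al and p+ n+ al+, are the parental types, so the F1 was p n al / p+ n+ al+.
The two rarest classes, p n al+ and p+ n+ al, are the double crossovers. Comparing them with the parentals, only the al allele has switched, so al is the middle locus and the order is n – al – p.

al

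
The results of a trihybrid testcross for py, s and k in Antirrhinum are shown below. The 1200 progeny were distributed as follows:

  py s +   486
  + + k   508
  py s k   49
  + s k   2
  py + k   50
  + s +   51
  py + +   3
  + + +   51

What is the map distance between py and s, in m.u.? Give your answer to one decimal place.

The two most frequent reciprocal classes, + + k and py s +, are the parental types, so the F1 was + + k / py s +.
The two rarest classes, + s k and py + +, are the double crossovers. Comparing them with the parentals, only the s allele has switched, so s is the middle locus and the order is py – s – k.
Crossovers in the py–s interval produce the single-crossover classes py + k and + s + (50 + 51 = 101) plus the double crossovers (5).
RF(py–s) = (101 + 5) / 1200 = 106/1200 = 0.0883 → 8.8 m.u.

8.8 m.u.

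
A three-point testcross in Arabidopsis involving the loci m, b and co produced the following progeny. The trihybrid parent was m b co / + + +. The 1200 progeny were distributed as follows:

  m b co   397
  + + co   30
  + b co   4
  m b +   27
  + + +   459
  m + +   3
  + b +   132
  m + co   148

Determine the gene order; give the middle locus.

m

The two rarest classes, + b co and m + +, are the double crossovers. Comparing them with the parentals, only the m allele has switched, so m is the middle locus and the order is b – m – co.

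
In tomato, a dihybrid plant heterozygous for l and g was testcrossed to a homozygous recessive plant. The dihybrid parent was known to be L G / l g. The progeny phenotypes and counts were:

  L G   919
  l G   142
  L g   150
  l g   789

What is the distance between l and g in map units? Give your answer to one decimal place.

The recombinant classes are L g and l G: 150 + 142 = 292.
Recombination frequency = 292/2000 = 0.1460 ≈ 14.6%, i.e. 14.6 map units.

14.6 map units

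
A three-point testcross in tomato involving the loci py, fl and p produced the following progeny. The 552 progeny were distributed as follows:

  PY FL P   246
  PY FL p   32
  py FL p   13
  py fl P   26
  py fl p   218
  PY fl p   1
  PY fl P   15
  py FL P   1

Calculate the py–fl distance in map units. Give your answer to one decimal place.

The two most frequent reciprocal classes, PY FL P and py fl p, are the parental types, so the F1 was PY FL P / py fl p.
The two rarest classes, py FL P and PY fl p, are the double crossovers. Comparing them with the parentals, only the py allele has switched, so py is the middle locus and the order is p – py – fl.
Crossovers in the py–fl interval produce the single-crossover classes PY fl P and py FL p (15 + 13 = 28) plus the double crossovers (2).
RF(py–fl) = (28 + 2) / 552 = 30/552 = 0.0543 → 5.4 map units.

5.4 map units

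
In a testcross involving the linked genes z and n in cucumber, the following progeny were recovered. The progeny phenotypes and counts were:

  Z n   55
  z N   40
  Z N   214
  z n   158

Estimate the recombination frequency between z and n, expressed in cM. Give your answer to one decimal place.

20.3 cM

The two most frequent classes, Z N (214) and z n (158), are the parental types, so the F1 was Z N / z n.
The recombinant classes are Z n and z N: 55 + 40 = 95.
Recombination frequency = 95/467 = 0.2034 ≈ 20.3%, i.e. 20.3 cM.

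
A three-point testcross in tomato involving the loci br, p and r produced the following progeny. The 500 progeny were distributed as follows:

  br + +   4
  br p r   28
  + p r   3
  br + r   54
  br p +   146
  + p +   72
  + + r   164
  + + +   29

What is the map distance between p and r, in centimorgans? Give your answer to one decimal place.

12.8 centimorgans

The two most frequent reciprocal classes, + + r and br p +, are the parental types, so the F1 was + + r / br p +.
The two rarest classes, + p r and br + +, are the double crossovers. Comparing them with the parentals, only the p allele has switched, so p is the middle locus and the order is br – p – r.
Crossovers in the p–r interval produce the single-crossover classes + + + and br p r (29 + 28 = 57) plus the double crossovers (7).
RF(p–r) = (57 + 7) / 500 = 64/500 = 0.1280 → 12.8 centimorgans.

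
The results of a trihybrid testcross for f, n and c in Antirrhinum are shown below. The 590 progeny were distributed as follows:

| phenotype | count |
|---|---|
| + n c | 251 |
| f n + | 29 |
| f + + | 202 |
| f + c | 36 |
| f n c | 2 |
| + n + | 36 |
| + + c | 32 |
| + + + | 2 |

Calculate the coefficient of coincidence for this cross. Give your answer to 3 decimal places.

The two most frequent reciprocal classes, + n c and f + +, are the parental types, so the F1 was + n c / f + +.
The two rarest classes, f n c and + + +, are the double crossovers. Comparing them with the parentals, only the f allele has switched, so f is the middle locus and the order is n – f – c.
n–f: (61 + 4)/590 = 0.1102; f–c: (72 + 4)/590 = 0.1288.
Expected DCO frequency = 0.1102 × 0.1288 ≈ 0.01419; observed = 4/590 ≈ 0.00678.
Coefficient of coincidence = 0.00678/0.01419 ≈ 0.478.

0.478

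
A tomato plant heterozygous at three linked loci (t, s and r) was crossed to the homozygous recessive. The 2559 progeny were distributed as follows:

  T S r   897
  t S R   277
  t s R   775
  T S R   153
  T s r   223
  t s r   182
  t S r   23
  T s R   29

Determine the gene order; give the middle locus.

t

The two most frequent reciprocal classes, T S r and t s R, are the parental types, so the F1 was T S r / t s R.
The two rarest classes, t S r and T s R, are the double crossovers. Comparing them with the parentals, only the t allele has switched, so t is the middle locus and the order is s – t – r.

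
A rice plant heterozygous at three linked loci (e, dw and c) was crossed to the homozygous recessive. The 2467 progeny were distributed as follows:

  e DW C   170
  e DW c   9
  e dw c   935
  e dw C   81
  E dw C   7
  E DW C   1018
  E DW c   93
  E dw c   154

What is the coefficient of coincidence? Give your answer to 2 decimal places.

0.61

The two most frequent reciprocal classes, e dw c and E DW C, are the parental types, so the F1 was e dw c / E DW C.
The two rarest classes, e DW c and E dw C, are the double crossovers. Comparing them with the parentals, only the dw allele has switched, so dw is the middle locus and the order is e – dw – c.
e–dw: (324 + 16)/2467 = 0.1378; dw–c: (174 + 16)/2467 = 0.0770.
Expected DCO frequency = 0.1378 × 0.0770 ≈ 0.01061; observed = 16/2467 ≈ 0.00649.
Coefficient of coincidence = 0.00649/0.01061 ≈ 0.61.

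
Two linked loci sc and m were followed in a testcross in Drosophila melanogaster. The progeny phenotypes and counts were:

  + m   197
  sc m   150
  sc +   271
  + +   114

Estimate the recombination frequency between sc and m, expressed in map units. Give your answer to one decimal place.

The two most frequent classes, + m (197) and sc + (271), are the parental types, so the F1 was + m / sc +.
The recombinant classes are + + and sc m: 114 + 150 = 264.
Recombination frequency = 264/732 = 0.3607 ≈ 36.1%, i.e. 36.1 map units.

36.1 map units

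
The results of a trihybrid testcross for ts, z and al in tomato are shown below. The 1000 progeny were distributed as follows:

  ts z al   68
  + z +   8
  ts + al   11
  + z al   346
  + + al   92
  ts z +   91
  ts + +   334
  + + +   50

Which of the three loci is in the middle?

The two most frequent reciprocal classes, ts + + and + z al, are the parental types, so the F1 was ts + + / + z al.
The two rarest classes, ts + al and + z +, are the double crossovers. Comparing them with the parentals, only the al allele has switched, so al is the middle locus and the order is ts – al – z.

al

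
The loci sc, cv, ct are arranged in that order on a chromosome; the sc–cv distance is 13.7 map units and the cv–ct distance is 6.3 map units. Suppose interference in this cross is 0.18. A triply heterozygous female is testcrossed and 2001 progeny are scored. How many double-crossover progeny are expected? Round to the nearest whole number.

Map distances give recombination frequencies of 0.137 and 0.063 for the two intervals.
With interference 0.18 (so coincidence = 0.82), expected double-crossover frequency = 0.137 × 0.063 × 0.82 = 0.00708.
Expected number = 0.00708 × 2001 = 14.16 ≈ 14.

14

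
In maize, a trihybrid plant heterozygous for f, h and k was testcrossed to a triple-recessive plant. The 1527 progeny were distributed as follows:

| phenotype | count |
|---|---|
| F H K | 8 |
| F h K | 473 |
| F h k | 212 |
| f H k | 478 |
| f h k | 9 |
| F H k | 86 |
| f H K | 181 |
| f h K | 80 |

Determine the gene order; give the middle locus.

h

The two most frequent reciprocal classes, F h K and f H k, are the parental types, so the F1 was F h K / f H k.
The two rarest classes, F H K and f h k, are the double crossovers. Comparing them with the parentals, only the h allele has switched, so h is the middle locus and the order is f – h – k.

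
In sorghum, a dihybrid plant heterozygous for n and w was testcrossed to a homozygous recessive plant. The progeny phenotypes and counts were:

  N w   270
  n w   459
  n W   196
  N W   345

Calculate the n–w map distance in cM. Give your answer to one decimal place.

36.7 cM

The two most frequent classes, N W (345) and n w (459), are the parental types, so the F1 was N W / n w.
The recombinant classes are N w and n W: 270 + 196 = 466.
Recombination frequency = 466/1270 = 0.3669 ≈ 36.7%, i.e. 36.7 cM.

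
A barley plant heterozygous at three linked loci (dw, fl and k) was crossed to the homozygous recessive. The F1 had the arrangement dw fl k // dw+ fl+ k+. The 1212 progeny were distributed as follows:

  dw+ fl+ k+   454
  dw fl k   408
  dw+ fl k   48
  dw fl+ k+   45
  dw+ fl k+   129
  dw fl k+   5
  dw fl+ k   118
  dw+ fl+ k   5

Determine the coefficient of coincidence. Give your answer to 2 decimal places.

The two rarest classes, dw fl k+ and dw+ fl+ k, are the double crossovers. Comparing them with the parentals, only the k allele has switched, so k is the middle locus and the order is dw – k – fl.
dw–k: (93 + 10)/1212 = 0.0850; k–fl: (247 + 10)/1212 = 0.2120.
Expected DCO frequency = 0.0850 × 0.2120 ≈ 0.01802; observed = 10/1212 ≈ 0.00825.
Coefficient of coincidence = 0.00825/0.01802 ≈ 0.46.

0.46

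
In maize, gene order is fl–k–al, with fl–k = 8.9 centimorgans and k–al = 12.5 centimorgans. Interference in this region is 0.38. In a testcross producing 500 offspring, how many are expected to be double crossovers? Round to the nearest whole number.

Map distances give recombination frequencies of 0.089 and 0.125 for the two intervals.
With interference 0.38 (so coincidence = 0.62), expected double-crossover frequency = 0.089 × 0.125 × 0.62 = 0.00690.
Expected number = 0.00690 × 500 = 3.45 ≈ 3.

3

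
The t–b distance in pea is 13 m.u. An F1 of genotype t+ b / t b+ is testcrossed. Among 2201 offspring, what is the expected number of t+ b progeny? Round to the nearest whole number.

957

A map distance of 13 m.u. corresponds to a recombination frequency of 0.130.
The F1 is t+ b / t b+, so t+ b is a parental gamete class with expected frequency (1 − r)/2 = 0.870/2 = 0.4350.
Expected number = 0.4350 × 2201 = 957.43 ≈ 957.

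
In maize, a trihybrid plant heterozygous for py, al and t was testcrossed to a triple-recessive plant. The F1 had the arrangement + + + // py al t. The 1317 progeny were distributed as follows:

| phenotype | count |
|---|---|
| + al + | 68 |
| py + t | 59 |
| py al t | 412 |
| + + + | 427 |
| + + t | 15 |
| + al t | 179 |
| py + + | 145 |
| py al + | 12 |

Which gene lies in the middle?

The two rarest classes, + + t and py al +, are the double crossovers. Comparing them with the parentals, only the t allele has switched, so t is the middle locus and the order is al – t – py.

t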